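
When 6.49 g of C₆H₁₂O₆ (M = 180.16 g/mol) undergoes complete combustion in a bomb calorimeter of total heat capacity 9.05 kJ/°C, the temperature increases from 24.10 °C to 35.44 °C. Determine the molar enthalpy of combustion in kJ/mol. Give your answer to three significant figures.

ΔT = 35.44 − 24.10 = 11.34 °C
q_cal = C_cal × ΔT = 9.05 × 11.34 = 102.627 kJ
n = 6.49 / 180.16 = 0.03602 mol
q_rxn = −q_cal = -102.627 kJ
ΔH = -102.627 / 0.03602 = -2849 kJ/mol

ΔH = -2850 kJ/mol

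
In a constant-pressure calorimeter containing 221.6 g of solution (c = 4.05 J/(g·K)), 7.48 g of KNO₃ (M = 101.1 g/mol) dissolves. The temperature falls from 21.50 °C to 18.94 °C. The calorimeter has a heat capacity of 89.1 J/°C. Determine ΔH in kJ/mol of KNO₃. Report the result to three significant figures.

ΔH = 34.1 kJ/mol

|ΔT| = |18.94 − 21.50| = 2.56 °C
|q_surr| = (221.6 × 4.05 + 89.1) × 2.56 = 986.58 × 2.56 = 2526 J
n(KNO₃) = 7.48 / 101.1 = 0.07399 mol
Temperature fell, so q_rxn = +|q_surr| = 2.526 kJ
ΔH = q_rxn / n = 34.14 kJ/mol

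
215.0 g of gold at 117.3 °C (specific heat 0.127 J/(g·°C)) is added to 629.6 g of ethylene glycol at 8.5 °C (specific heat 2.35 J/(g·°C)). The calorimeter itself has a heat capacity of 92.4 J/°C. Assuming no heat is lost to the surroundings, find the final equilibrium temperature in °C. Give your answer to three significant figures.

Heat lost by gold = heat gained by ethylene glycol + calorimeter.
(215.0)(0.127)(117.3 − T) = [(629.6)(2.35) + 92.4](T − 8.5)
27.305 (117.3 − T) = 1571.96 (T − 8.5)
3202.9 − 27.305 T = 1571.96 T − 13362
16564.9 = 1599.265 T
T = 10.36 °C

T_f = 10.4 °C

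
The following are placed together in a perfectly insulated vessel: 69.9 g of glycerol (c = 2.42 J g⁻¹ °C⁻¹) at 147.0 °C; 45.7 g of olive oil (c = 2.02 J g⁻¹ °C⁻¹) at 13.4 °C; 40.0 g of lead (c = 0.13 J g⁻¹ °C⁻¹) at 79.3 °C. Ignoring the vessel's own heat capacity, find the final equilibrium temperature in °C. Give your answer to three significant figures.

Σ mᵢcᵢ(T − Tᵢ) = 0  ⇒  T = Σ mᵢcᵢTᵢ / Σ mᵢcᵢ
Σ mᵢcᵢ = 69.9×2.42 + 45.7×2.02 + 40.0×0.13 = 266.672
Σ mᵢcᵢTᵢ = 169.158×147.0 + 92.314×13.4 + 5.2×79.3 = 26516
T = 26516 / 266.672 = 99.43 °C

T_f = 99.4 °C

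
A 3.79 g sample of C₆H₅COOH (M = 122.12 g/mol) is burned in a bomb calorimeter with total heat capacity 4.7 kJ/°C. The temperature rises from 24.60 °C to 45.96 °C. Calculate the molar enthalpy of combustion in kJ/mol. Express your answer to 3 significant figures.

ΔH = -3230 kJ/mol

ΔT = 45.96 − 24.60 = 21.36 °C
q_cal = C_cal × ΔT = 4.7 × 21.36 = 100.392 kJ
n = 3.79 / 122.12 = 0.03104 mol
q_rxn = −q_cal = -100.392 kJ
ΔH = -100.392 / 0.03104 = -3234 kJ/mol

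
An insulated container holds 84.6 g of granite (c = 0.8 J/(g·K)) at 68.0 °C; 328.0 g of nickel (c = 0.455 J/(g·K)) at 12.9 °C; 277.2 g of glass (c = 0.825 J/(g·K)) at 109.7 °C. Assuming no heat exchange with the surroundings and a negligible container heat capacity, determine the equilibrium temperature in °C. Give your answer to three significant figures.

Σ mᵢcᵢ(T − Tᵢ) = 0  ⇒  T = Σ mᵢcᵢTᵢ / Σ mᵢcᵢ
Σ mᵢcᵢ = 84.6×0.8 + 328.0×0.455 + 277.2×0.825 = 445.61
Σ mᵢcᵢTᵢ = 67.68×68.0 + 149.24×12.9 + 228.69×109.7 = 31615
T = 31615 / 445.61 = 70.948 °C

T_f = 70.9 °C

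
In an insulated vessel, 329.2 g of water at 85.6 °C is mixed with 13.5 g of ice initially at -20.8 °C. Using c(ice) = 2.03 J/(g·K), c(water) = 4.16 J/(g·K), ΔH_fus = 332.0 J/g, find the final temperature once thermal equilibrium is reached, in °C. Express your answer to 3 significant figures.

Heat to bring ice to 0 °C and melt it: q₁ = 13.5×2.03×20.8 + 13.5×332.0 = 5052.0 J
Heat the water can supply cooling to 0 °C: 329.2×4.16×85.6 = 117227 J > q₁, so all ice melts.
Energy balance: 329.2×4.16×(85.6 − T) = 5052.0 + 13.5×4.16×(T − 0)
1369.472(85.6 − T) = 5052.0 + 56.16 T
117227 − 5052.0 = 1425.632 T
T = 112175.0 / 1425.632 = 78.68 °C

T_f = 78.7 °C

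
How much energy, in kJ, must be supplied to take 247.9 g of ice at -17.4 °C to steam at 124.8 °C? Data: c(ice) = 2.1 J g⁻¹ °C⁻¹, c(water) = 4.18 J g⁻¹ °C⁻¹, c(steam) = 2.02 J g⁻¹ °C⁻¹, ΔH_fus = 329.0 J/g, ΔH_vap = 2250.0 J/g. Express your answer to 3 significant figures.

q1 (heat ice -17.4→0.0 °C): 247.9 × 2.1 × 17.4 = 9058 J
q2 (melt at 0 °C): 247.9 × 329.0 = 81559 J
q3 (heat water 0.0→100.0 °C): 247.9 × 4.18 × 100.0 = 103622 J
q4 (vaporize at 100 °C): 247.9 × 2250.0 = 557775 J
q5 (heat steam 100.0→124.8 °C): 247.9 × 2.02 × 24.8 = 12419 J
Total: 9058 + 81559 + 103622 + 557775 + 12419 = 764433 J = 764 kJ

q = 764 kJ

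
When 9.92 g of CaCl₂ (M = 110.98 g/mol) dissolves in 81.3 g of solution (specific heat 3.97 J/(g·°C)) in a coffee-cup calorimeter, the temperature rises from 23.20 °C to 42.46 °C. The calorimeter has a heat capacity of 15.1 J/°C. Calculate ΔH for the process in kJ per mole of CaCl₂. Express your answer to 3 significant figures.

ΔH = -72.8 kJ/mol

|ΔT| = |42.46 − 23.20| = 19.26 °C
|q_surr| = (81.3 × 3.97 + 15.1) × 19.26 = 337.861 × 19.26 = 6507 J
n(CaCl₂) = 9.92 / 110.98 = 0.08939 mol
Temperature rose, so q_rxn = −|q_surr| = -6.507 kJ
ΔH = q_rxn / n = -72.79 kJ/mol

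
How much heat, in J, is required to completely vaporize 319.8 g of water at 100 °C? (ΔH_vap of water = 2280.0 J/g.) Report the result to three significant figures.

q = m × ΔH_vap = 319.8 × 2280.0 = 729100 J

q = 729000 J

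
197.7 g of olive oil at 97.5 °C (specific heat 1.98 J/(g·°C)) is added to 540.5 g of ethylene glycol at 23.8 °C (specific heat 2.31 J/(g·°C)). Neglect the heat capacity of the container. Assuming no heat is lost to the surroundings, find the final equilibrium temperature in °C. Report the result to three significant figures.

Heat lost by olive oil = heat gained by ethylene glycol.
(197.7)(1.98)(97.5 − T) = (540.5)(2.31)(T − 23.8)
391.446 (97.5 − T) = 1248.555 (T − 23.8)
38166 − 391.446 T = 1248.555 T − 29716
67882 = 1640.001 T
T = 41.39 °C

T_f = 41.4 °C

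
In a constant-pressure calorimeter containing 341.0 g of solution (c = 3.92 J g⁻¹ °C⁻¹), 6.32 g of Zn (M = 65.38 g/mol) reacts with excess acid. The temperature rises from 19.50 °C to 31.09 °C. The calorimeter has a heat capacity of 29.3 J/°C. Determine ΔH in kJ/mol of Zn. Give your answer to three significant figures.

ΔH = -164 kJ/mol

|ΔT| = |31.09 − 19.50| = 11.59 °C
|q_surr| = (341.0 × 3.92 + 29.3) × 11.59 = 1366.02 × 11.59 = 15830 J
n(Zn) = 6.32 / 65.38 = 0.09667 mol
Temperature rose, so q_rxn = −|q_surr| = -15.83 kJ
ΔH = q_rxn / n = -163.8 kJ/mol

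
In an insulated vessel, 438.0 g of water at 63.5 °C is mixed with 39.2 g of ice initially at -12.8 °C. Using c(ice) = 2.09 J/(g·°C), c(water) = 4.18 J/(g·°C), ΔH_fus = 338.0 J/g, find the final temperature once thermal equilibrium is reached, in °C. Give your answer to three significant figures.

T_f = 51.1 °C

Heat to bring ice to 0 °C and melt it: q₁ = 39.2×2.09×12.8 + 39.2×338.0 = 14298 J
Heat the water can supply cooling to 0 °C: 438.0×4.18×63.5 = 116258 J > q₁, so all ice melts.
Energy balance: 438.0×4.18×(63.5 − T) = 14298 + 39.2×4.18×(T − 0)
1830.84(63.5 − T) = 14298 + 163.856 T
116258 − 14298 = 1994.696 T
T = 101960 / 1994.696 = 51.12 °C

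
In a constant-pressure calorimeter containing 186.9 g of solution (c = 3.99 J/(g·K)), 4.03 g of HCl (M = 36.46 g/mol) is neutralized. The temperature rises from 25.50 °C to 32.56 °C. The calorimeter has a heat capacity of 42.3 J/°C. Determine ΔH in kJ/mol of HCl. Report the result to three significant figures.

|ΔT| = |32.56 − 25.50| = 7.06 °C
|q_surr| = (186.9 × 3.99 + 42.3) × 7.06 = 788.031 × 7.06 = 5563 J
n(HCl) = 4.03 / 36.46 = 0.1105 mol
Temperature rose, so q_rxn = −|q_surr| = -5.563 kJ
ΔH = q_rxn / n = -50.34 kJ/mol

ΔH = -50.3 kJ/mol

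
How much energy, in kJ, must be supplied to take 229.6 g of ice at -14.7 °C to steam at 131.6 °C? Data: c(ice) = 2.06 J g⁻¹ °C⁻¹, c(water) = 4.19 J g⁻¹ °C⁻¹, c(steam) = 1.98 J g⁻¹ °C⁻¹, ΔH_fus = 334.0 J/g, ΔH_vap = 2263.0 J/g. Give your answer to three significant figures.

q1 (heat ice -14.7→0.0 °C): 229.6 × 2.06 × 14.7 = 6953 J
q2 (melt at 0 °C): 229.6 × 334.0 = 76686 J
q3 (heat water 0.0→100.0 °C): 229.6 × 4.19 × 100.0 = 96202 J
q4 (vaporize at 100 °C): 229.6 × 2263.0 = 519585 J
q5 (heat steam 100.0→131.6 °C): 229.6 × 1.98 × 31.6 = 14366 J
Total: 6953 + 76686 + 96202 + 519585 + 14366 = 713792 J = 714 kJ

q = 714 kJ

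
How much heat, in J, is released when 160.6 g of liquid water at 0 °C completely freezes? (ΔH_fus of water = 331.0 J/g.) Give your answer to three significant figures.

q = 53200 J

q = m × ΔH_fus = 160.6 × 331.0 = 53160 J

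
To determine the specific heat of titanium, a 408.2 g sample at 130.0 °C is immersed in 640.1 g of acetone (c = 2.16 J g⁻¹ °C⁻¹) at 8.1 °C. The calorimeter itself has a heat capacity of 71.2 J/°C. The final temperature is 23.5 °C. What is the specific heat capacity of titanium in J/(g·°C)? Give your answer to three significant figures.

c = 0.515 J/(g·°C)

q_gained = (640.1 × 2.16 + 71.2) × (23.5 − 8.1) = 22390 J
q_lost = 408.2 × c × (130.0 − 23.5) = 43473.3 c
Set equal: c = 22390 / 43473.3 = 0.515 J/(g·°C)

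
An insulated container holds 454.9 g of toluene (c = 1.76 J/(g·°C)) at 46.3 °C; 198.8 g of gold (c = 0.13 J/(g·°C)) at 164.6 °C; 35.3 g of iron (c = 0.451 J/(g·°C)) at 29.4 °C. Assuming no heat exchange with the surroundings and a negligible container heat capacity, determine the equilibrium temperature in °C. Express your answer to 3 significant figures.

T_f = 49.6 °C

Σ mᵢcᵢ(T − Tᵢ) = 0  ⇒  T = Σ mᵢcᵢTᵢ / Σ mᵢcᵢ
Σ mᵢcᵢ = 454.9×1.76 + 198.8×0.13 + 35.3×0.451 = 842.3883
Σ mᵢcᵢTᵢ = 800.624×46.3 + 25.844×164.6 + 15.9203×29.4 = 41791
T = 41791 / 842.3883 = 49.61 °C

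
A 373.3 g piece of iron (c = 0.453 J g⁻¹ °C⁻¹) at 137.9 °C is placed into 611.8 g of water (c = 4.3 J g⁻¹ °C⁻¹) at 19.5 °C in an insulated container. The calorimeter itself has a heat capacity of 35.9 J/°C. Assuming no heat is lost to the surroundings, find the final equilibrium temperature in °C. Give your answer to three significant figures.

Heat lost by iron = heat gained by water + calorimeter.
(373.3)(0.453)(137.9 − T) = [(611.8)(4.3) + 35.9](T − 19.5)
169.1049 (137.9 − T) = 2666.64 (T − 19.5)
23320 − 169.1049 T = 2666.64 T − 51999
75319 = 2835.7449 T
T = 26.56 °C

T_f = 26.6 °C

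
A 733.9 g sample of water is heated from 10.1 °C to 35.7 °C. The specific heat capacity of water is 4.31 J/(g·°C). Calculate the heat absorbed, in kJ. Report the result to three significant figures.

q = m c ΔT = 733.9 × 4.31 × (35.7 − 10.1)
q = 733.9 × 4.31 × 25.6 = 80980 J = 81.0 kJ

q = 81.0 kJ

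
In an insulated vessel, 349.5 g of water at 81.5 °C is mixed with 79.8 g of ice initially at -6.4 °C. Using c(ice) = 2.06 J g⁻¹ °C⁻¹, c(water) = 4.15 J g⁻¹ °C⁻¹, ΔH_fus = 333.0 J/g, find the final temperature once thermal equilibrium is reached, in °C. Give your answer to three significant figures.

Heat to bring ice to 0 °C and melt it: q₁ = 79.8×2.06×6.4 + 79.8×333.0 = 27625 J
Heat the water can supply cooling to 0 °C: 349.5×4.15×81.5 = 118210 J > q₁, so all ice melts.
Energy balance: 349.5×4.15×(81.5 − T) = 27625 + 79.8×4.15×(T − 0)
1450.425(81.5 − T) = 27625 + 331.17 T
118210 − 27625 = 1781.595 T
T = 90585 / 1781.595 = 50.84 °C

T_f = 50.8 °C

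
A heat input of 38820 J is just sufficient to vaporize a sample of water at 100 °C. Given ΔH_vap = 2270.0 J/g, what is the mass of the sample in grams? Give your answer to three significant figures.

m = q / ΔH_vap = 38820 J / 2270.0 J/g = 17.1 g

m = 17.1 g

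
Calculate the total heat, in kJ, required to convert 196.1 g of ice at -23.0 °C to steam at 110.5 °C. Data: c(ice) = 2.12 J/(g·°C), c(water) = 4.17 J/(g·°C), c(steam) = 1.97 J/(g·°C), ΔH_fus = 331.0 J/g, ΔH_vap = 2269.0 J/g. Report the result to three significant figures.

q = 605 kJ

q1 (heat ice -23.0→0.0 °C): 196.1 × 2.12 × 23.0 = 9562 J
q2 (melt at 0 °C): 196.1 × 331.0 = 64909 J
q3 (heat water 0.0→100.0 °C): 196.1 × 4.17 × 100.0 = 81774 J
q4 (vaporize at 100 °C): 196.1 × 2269.0 = 444951 J
q5 (heat steam 100.0→110.5 °C): 196.1 × 1.97 × 10.5 = 4056 J
Total: 9562 + 64909 + 81774 + 444951 + 4056 = 605252 J = 605 kJ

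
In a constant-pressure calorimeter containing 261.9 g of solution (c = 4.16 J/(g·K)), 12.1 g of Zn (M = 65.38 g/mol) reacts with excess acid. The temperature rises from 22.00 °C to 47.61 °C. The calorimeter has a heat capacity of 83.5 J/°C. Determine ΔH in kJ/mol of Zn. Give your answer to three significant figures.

ΔH = -162 kJ/mol

|ΔT| = |47.61 − 22.00| = 25.61 °C
|q_surr| = (261.9 × 4.16 + 83.5) × 25.61 = 1173.004 × 25.61 = 30040 J
n(Zn) = 12.1 / 65.38 = 0.1851 mol
Temperature rose, so q_rxn = −|q_surr| = -30.04 kJ
ΔH = q_rxn / n = -162.3 kJ/mol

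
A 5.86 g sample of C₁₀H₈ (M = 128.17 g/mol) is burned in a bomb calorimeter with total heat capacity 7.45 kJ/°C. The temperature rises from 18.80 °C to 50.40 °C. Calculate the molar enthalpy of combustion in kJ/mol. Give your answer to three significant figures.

ΔH = -5150 kJ/mol

ΔT = 50.40 − 18.80 = 31.60 °C
q_cal = C_cal × ΔT = 7.45 × 31.60 = 235.42 kJ
n = 5.86 / 128.17 = 0.04572 mol
q_rxn = −q_cal = -235.42 kJ
ΔH = -235.42 / 0.04572 = -5149 kJ/mol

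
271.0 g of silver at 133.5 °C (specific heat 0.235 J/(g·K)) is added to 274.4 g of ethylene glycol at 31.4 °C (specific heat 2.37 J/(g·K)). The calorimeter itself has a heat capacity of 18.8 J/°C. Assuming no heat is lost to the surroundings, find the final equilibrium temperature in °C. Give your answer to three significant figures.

T_f = 40.3 °C

Heat lost by silver = heat gained by ethylene glycol + calorimeter.
(271.0)(0.235)(133.5 − T) = [(274.4)(2.37) + 18.8](T − 31.4)
63.685 (133.5 − T) = 669.128 (T − 31.4)
8501.9 − 63.685 T = 669.128 T − 21011
29512.9 = 732.813 T
T = 40.27 °C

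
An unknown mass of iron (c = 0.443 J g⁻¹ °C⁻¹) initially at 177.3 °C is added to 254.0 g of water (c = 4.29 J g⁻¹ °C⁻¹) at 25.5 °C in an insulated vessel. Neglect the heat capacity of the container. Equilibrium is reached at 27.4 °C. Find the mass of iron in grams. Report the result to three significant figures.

q_gained = (254.0 × 4.29) × (27.4 − 25.5) = 2070 J
q_lost = m × 0.443 × (177.3 − 27.4) = 66.4057 m
m = 2070 / 66.4057 = 31.2 g

m = 31.2 g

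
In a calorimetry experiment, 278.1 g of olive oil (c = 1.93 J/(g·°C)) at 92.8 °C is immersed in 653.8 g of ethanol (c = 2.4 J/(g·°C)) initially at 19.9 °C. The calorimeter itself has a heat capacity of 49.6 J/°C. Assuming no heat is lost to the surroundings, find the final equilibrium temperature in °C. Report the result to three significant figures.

Heat lost by olive oil = heat gained by ethanol + calorimeter.
(278.1)(1.93)(92.8 − T) = [(653.8)(2.4) + 49.6](T − 19.9)
536.733 (92.8 − T) = 1618.72 (T − 19.9)
49809 − 536.733 T = 1618.72 T − 32213
82022 = 2155.453 T
T = 38.05 °C

T_f = 38.1 °C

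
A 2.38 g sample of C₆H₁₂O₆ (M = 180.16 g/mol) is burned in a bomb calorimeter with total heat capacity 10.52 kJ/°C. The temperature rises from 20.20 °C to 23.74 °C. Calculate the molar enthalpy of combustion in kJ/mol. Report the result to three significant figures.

ΔH = -2820 kJ/mol

ΔT = 23.74 − 20.20 = 3.54 °C
q_cal = C_cal × ΔT = 10.52 × 3.54 = 37.2408 kJ
n = 2.38 / 180.16 = 0.01321 mol
q_rxn = −q_cal = -37.2408 kJ
ΔH = -37.2408 / 0.01321 = -2819 kJ/mol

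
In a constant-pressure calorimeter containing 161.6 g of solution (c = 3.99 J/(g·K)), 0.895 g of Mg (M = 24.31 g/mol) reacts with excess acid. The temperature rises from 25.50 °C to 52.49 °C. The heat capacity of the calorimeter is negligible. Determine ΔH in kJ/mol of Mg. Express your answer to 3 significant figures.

|ΔT| = |52.49 − 25.50| = 26.99 °C
|q_surr| = (161.6 × 3.99) × 26.99 = 644.784 × 26.99 = 17400 J
n(Mg) = 0.895 / 24.31 = 0.03682 mol
Temperature rose, so q_rxn = −|q_surr| = -17.40 kJ
ΔH = q_rxn / n = -472.6 kJ/mol

ΔH = -473 kJ/mol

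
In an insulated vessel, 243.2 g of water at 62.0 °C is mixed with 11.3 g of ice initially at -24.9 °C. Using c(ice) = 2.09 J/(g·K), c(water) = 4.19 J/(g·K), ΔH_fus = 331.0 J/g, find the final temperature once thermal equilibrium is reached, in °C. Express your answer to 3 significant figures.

T_f = 55.2 °C

Heat to bring ice to 0 °C and melt it: q₁ = 11.3×2.09×24.9 + 11.3×331.0 = 4328.4 J
Heat the water can supply cooling to 0 °C: 243.2×4.19×62.0 = 63178.5 J > q₁, so all ice melts.
Energy balance: 243.2×4.19×(62.0 − T) = 4328.4 + 11.3×4.19×(T − 0)
1019.008(62.0 − T) = 4328.4 + 47.347 T
63178.5 − 4328.4 = 1066.355 T
T = 58850.1 / 1066.355 = 55.19 °C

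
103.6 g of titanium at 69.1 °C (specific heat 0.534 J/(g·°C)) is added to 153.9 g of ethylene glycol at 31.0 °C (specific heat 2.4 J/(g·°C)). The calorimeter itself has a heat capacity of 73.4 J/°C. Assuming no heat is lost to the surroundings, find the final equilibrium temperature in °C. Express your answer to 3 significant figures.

T_f = 35.2 °C

Heat lost by titanium = heat gained by ethylene glycol + calorimeter.
(103.6)(0.534)(69.1 − T) = [(153.9)(2.4) + 73.4](T − 31.0)
55.3224 (69.1 − T) = 442.76 (T − 31.0)
3822.8 − 55.3224 T = 442.76 T − 13726
17548.8 = 498.0824 T
T = 35.23 °C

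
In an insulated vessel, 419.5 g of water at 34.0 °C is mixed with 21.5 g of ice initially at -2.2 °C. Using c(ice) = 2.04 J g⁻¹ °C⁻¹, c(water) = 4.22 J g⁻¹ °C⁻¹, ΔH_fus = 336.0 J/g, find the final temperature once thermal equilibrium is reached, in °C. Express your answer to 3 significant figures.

Heat to bring ice to 0 °C and melt it: q₁ = 21.5×2.04×2.2 + 21.5×336.0 = 7320.5 J
Heat the water can supply cooling to 0 °C: 419.5×4.22×34.0 = 60189.9 J > q₁, so all ice melts.
Energy balance: 419.5×4.22×(34.0 − T) = 7320.5 + 21.5×4.22×(T − 0)
1770.29(34.0 − T) = 7320.5 + 90.73 T
60189.9 − 7320.5 = 1861.02 T
T = 52869.4 / 1861.02 = 28.41 °C

T_f = 28.4 °C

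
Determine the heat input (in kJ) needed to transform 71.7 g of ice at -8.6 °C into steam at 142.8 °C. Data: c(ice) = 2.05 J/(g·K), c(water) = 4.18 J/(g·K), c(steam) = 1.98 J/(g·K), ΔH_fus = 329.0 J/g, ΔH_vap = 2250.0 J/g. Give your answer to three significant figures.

q1 (heat ice -8.6→0.0 °C): 71.7 × 2.05 × 8.6 = 1264 J
q2 (melt at 0 °C): 71.7 × 329.0 = 23589 J
q3 (heat water 0.0→100.0 °C): 71.7 × 4.18 × 100.0 = 29971 J
q4 (vaporize at 100 °C): 71.7 × 2250.0 = 161325 J
q5 (heat steam 100.0→142.8 °C): 71.7 × 1.98 × 42.8 = 6076 J
Total: 1264 + 23589 + 29971 + 161325 + 6076 = 222225 J = 222 kJ

q = 222 kJ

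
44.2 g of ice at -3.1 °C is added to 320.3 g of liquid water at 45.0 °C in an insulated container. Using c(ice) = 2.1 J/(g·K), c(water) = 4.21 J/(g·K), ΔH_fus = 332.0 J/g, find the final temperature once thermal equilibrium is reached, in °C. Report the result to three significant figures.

Heat to bring ice to 0 °C and melt it: q₁ = 44.2×2.1×3.1 + 44.2×332.0 = 14962 J
Heat the water can supply cooling to 0 °C: 320.3×4.21×45.0 = 60680.8 J > q₁, so all ice melts.
Energy balance: 320.3×4.21×(45.0 − T) = 14962 + 44.2×4.21×(T − 0)
1348.463(45.0 − T) = 14962 + 186.082 T
60680.8 − 14962 = 1534.545 T
T = 45718.8 / 1534.545 = 29.79 °C

T_f = 29.8 °C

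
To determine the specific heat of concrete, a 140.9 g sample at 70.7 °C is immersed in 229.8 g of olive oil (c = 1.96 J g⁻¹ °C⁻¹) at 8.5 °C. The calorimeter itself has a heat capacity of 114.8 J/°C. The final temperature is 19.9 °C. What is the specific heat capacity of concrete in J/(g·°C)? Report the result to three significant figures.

c = 0.900 J/(g·°C)

q_gained = (229.8 × 1.96 + 114.8) × (19.9 − 8.5) = 6443 J
q_lost = 140.9 × c × (70.7 − 19.9) = 7157.72 c
Set equal: c = 6443 / 7157.72 = 0.900 J/(g·°C)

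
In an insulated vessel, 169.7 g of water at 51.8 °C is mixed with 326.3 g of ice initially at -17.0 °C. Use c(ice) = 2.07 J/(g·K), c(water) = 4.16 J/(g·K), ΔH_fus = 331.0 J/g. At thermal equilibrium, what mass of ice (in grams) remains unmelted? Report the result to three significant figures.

m_ice remaining = 251 g

Heat to warm all ice to 0 °C: 326.3×2.07×17.0 = 11482 J
Heat released by water cooling to 0 °C: 169.7×4.16×51.8 = 36568 J
36568 J < 11482 + 326.3×331.0 = 119487.3 J, so not all ice melts; final T = 0 °C.
Heat left for melting: 36568 − 11482 = 25086 J
Mass melted = 25086 / 331.0 = 75.79 g
Ice remaining = 326.3 − 75.79 = 250.51 g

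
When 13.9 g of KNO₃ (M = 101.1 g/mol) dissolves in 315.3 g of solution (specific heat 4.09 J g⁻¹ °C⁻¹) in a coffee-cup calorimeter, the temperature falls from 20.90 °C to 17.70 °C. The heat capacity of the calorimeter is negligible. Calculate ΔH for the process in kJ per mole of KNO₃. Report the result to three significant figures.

ΔH = 30.0 kJ/mol

|ΔT| = |17.70 − 20.90| = 3.20 °C
|q_surr| = (315.3 × 4.09) × 3.20 = 1289.577 × 3.20 = 4127 J
n(KNO₃) = 13.9 / 101.1 = 0.1375 mol
Temperature fell, so q_rxn = +|q_surr| = 4.127 kJ
ΔH = q_rxn / n = 30.01 kJ/mol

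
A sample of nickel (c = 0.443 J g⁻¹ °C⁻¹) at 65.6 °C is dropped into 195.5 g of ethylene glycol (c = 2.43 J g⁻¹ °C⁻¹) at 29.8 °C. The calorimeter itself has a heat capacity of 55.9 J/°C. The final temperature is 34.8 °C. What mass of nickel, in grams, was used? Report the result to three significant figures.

q_gained = (195.5 × 2.43 + 55.9) × (34.8 − 29.8) = 2655 J
q_lost = m × 0.443 × (65.6 − 34.8) = 13.6444 m
m = 2655 / 13.6444 = 195 g

m = 195 g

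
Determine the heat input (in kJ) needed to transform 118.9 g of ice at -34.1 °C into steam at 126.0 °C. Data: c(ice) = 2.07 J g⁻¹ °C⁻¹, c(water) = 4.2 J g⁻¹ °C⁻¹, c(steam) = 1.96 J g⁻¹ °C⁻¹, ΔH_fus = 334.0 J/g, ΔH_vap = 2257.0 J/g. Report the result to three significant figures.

q1 (heat ice -34.1→0.0 °C): 118.9 × 2.07 × 34.1 = 8393 J
q2 (melt at 0 °C): 118.9 × 334.0 = 39713 J
q3 (heat water 0.0→100.0 °C): 118.9 × 4.2 × 100.0 = 49938 J
q4 (vaporize at 100 °C): 118.9 × 2257.0 = 268357 J
q5 (heat steam 100.0→126.0 °C): 118.9 × 1.96 × 26.0 = 6059 J
Total: 8393 + 39713 + 49938 + 268357 + 6059 = 372460 J = 372 kJ

q = 372 kJ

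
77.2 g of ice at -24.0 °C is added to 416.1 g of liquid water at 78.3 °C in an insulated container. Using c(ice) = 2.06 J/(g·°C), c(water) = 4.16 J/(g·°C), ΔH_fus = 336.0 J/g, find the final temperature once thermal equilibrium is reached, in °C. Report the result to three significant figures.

Heat to bring ice to 0 °C and melt it: q₁ = 77.2×2.06×24.0 + 77.2×336.0 = 29756 J
Heat the water can supply cooling to 0 °C: 416.1×4.16×78.3 = 135535 J > q₁, so all ice melts.
Energy balance: 416.1×4.16×(78.3 − T) = 29756 + 77.2×4.16×(T − 0)
1730.976(78.3 − T) = 29756 + 321.152 T
135535 − 29756 = 2052.128 T
T = 105779 / 2052.128 = 51.546 °C

T_f = 51.5 °C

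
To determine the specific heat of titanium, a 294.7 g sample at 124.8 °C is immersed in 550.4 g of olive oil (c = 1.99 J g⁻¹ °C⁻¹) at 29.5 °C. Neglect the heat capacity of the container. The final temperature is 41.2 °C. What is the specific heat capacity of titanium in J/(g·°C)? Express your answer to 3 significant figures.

q_gained = (550.4 × 1.99) × (41.2 − 29.5) = 12810 J
q_lost = 294.7 × c × (124.8 − 41.2) = 24636.92 c
Set equal: c = 12810 / 24636.92 = 0.520 J/(g·°C)

c = 0.520 J/(g·°C)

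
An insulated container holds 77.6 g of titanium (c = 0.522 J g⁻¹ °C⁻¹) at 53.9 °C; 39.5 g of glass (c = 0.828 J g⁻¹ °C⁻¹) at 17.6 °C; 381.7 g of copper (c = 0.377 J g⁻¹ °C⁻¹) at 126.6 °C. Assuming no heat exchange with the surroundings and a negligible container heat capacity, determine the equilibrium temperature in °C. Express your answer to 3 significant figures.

T_f = 96.6 °C

Σ mᵢcᵢ(T − Tᵢ) = 0  ⇒  T = Σ mᵢcᵢTᵢ / Σ mᵢcᵢ
Σ mᵢcᵢ = 77.6×0.522 + 39.5×0.828 + 381.7×0.377 = 217.1141
Σ mᵢcᵢTᵢ = 40.5072×53.9 + 32.706×17.6 + 143.9009×126.6 = 20977
T = 20977 / 217.1141 = 96.62 °C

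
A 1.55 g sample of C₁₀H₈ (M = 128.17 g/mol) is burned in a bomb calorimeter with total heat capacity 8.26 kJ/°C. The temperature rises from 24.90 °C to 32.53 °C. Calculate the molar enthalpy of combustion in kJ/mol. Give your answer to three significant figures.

ΔT = 32.53 − 24.90 = 7.63 °C
q_cal = C_cal × ΔT = 8.26 × 7.63 = 63.0238 kJ
n = 1.55 / 128.17 = 0.01209 mol
q_rxn = −q_cal = -63.0238 kJ
ΔH = -63.0238 / 0.01209 = -5213 kJ/mol

ΔH = -5210 kJ/mol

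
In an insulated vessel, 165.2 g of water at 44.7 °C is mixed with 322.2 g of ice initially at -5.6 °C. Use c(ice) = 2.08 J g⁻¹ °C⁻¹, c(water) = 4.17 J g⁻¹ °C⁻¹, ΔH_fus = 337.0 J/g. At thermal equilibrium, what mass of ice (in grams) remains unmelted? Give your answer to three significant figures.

m_ice remaining = 242 g

Heat to warm all ice to 0 °C: 322.2×2.08×5.6 = 3753.0 J
Heat released by water cooling to 0 °C: 165.2×4.17×44.7 = 30793 J
30793 J < 3753.0 + 322.2×337.0 = 112334.4 J, so not all ice melts; final T = 0 °C.
Heat left for melting: 30793 − 3753.0 = 27040.0 J
Mass melted = 27040.0 / 337.0 = 80.24 g
Ice remaining = 322.2 − 80.24 = 241.96 g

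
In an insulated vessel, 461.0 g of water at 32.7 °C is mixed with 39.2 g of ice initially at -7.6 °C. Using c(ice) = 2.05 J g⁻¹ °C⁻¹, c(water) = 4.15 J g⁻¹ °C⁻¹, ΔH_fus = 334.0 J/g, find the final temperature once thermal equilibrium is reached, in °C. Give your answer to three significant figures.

Heat to bring ice to 0 °C and melt it: q₁ = 39.2×2.05×7.6 + 39.2×334.0 = 13704 J
Heat the water can supply cooling to 0 °C: 461.0×4.15×32.7 = 62560.0 J > q₁, so all ice melts.
Energy balance: 461.0×4.15×(32.7 − T) = 13704 + 39.2×4.15×(T − 0)
1913.15(32.7 − T) = 13704 + 162.68 T
62560.0 − 13704 = 2075.83 T
T = 48856.0 / 2075.83 = 23.54 °C

T_f = 23.5 °C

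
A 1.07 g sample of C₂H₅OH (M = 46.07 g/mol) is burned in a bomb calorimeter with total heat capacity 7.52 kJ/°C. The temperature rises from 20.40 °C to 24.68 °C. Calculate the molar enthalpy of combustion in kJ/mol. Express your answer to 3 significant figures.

ΔT = 24.68 − 20.40 = 4.28 °C
q_cal = C_cal × ΔT = 7.52 × 4.28 = 32.1856 kJ
n = 1.07 / 46.07 = 0.02323 mol
q_rxn = −q_cal = -32.1856 kJ
ΔH = -32.1856 / 0.02323 = -1386 kJ/mol

ΔH = -1390 kJ/mol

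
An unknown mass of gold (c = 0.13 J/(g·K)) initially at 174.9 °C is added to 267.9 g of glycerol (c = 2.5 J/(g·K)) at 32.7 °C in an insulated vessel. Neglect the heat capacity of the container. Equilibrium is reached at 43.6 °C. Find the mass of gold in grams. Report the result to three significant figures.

q_gained = (267.9 × 2.5) × (43.6 − 32.7) = 7300 J
q_lost = m × 0.13 × (174.9 − 43.6) = 17.069 m
m = 7300 / 17.069 = 428 g

m = 428 g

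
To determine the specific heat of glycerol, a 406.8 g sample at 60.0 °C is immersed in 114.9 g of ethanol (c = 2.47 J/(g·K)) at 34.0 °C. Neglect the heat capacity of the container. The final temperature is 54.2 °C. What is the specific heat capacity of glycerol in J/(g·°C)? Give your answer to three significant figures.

q_gained = (114.9 × 2.47) × (54.2 − 34.0) = 5733 J
q_lost = 406.8 × c × (60.0 − 54.2) = 2359.44 c
Set equal: c = 5733 / 2359.44 = 2.43 J/(g·°C)

c = 2.43 J/(g·°C)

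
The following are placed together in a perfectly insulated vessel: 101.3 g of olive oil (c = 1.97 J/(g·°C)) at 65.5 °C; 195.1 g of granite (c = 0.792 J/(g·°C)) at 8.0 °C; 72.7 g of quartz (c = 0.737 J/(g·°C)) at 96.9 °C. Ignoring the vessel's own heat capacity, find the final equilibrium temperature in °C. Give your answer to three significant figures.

Σ mᵢcᵢ(T − Tᵢ) = 0  ⇒  T = Σ mᵢcᵢTᵢ / Σ mᵢcᵢ
Σ mᵢcᵢ = 101.3×1.97 + 195.1×0.792 + 72.7×0.737 = 407.6601
Σ mᵢcᵢTᵢ = 199.561×65.5 + 154.5192×8.0 + 53.5799×96.9 = 19499
T = 19499 / 407.6601 = 47.83 °C

T_f = 47.8 °C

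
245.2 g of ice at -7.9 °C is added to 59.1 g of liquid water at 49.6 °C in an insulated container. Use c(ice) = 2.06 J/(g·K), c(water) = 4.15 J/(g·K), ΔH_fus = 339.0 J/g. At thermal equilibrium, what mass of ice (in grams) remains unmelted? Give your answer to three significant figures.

m_ice remaining = 221 g

Heat to warm all ice to 0 °C: 245.2×2.06×7.9 = 3990.4 J
Heat released by water cooling to 0 °C: 59.1×4.15×49.6 = 12165 J
12165 J < 3990.4 + 245.2×339.0 = 87113.2 J, so not all ice melts; final T = 0 °C.
Heat left for melting: 12165 − 3990.4 = 8174.6 J
Mass melted = 8174.6 / 339.0 = 24.11 g
Ice remaining = 245.2 − 24.11 = 221.09 g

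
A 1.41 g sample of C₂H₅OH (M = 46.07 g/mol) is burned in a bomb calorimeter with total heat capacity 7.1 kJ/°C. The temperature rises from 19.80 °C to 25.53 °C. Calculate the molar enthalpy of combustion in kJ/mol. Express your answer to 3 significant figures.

ΔH = -1330 kJ/mol

ΔT = 25.53 − 19.80 = 5.73 °C
q_cal = C_cal × ΔT = 7.1 × 5.73 = 40.683 kJ
n = 1.41 / 46.07 = 0.03061 mol
q_rxn = −q_cal = -40.683 kJ
ΔH = -40.683 / 0.03061 = -1329 kJ/mol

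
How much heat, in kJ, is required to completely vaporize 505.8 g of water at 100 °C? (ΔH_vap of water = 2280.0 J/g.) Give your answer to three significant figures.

q = m × ΔH_vap = 505.8 × 2280.0 = 1153000 J = 1150 kJ

q = 1150 kJ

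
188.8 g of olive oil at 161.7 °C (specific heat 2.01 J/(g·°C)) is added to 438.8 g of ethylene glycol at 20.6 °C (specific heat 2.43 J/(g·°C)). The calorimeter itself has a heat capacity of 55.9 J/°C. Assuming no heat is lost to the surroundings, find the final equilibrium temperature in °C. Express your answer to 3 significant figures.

Heat lost by olive oil = heat gained by ethylene glycol + calorimeter.
(188.8)(2.01)(161.7 − T) = [(438.8)(2.43) + 55.9](T − 20.6)
379.488 (161.7 − T) = 1122.184 (T − 20.6)
61363 − 379.488 T = 1122.184 T − 23117
84480 = 1501.672 T
T = 56.26 °C

T_f = 56.3 °C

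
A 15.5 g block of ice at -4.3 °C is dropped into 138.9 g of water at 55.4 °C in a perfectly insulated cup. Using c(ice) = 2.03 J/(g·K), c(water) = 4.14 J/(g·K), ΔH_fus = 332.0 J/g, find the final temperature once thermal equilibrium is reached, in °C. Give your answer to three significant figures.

T_f = 41.6 °C

Heat to bring ice to 0 °C and melt it: q₁ = 15.5×2.03×4.3 + 15.5×332.0 = 5281.3 J
Heat the water can supply cooling to 0 °C: 138.9×4.14×55.4 = 31857.5 J > q₁, so all ice melts.
Energy balance: 138.9×4.14×(55.4 − T) = 5281.3 + 15.5×4.14×(T − 0)
575.046(55.4 − T) = 5281.3 + 64.17 T
31857.5 − 5281.3 = 639.216 T
T = 26576.2 / 639.216 = 41.58 °C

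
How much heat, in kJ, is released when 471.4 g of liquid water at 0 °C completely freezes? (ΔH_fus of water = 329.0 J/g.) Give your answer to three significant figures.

q = m × ΔH_fus = 471.4 × 329.0 = 155100 J = 155 kJ

q = 155 kJ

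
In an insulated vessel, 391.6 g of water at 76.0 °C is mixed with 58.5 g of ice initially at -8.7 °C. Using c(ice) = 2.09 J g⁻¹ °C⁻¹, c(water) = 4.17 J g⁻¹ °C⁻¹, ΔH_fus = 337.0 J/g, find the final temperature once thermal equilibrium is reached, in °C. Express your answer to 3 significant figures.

T_f = 55.1 °C

Heat to bring ice to 0 °C and melt it: q₁ = 58.5×2.09×8.7 + 58.5×337.0 = 20778 J
Heat the water can supply cooling to 0 °C: 391.6×4.17×76.0 = 124106 J > q₁, so all ice melts.
Energy balance: 391.6×4.17×(76.0 − T) = 20778 + 58.5×4.17×(T − 0)
1632.972(76.0 − T) = 20778 + 243.945 T
124106 − 20778 = 1876.917 T
T = 103328 / 1876.917 = 55.05 °C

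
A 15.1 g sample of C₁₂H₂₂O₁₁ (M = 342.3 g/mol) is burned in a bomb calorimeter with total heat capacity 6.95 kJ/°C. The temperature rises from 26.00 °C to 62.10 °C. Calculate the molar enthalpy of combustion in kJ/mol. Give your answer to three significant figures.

ΔT = 62.10 − 26.00 = 36.10 °C
q_cal = C_cal × ΔT = 6.95 × 36.10 = 250.895 kJ
n = 15.1 / 342.3 = 0.04411 mol
q_rxn = −q_cal = -250.895 kJ
ΔH = -250.895 / 0.04411 = -5688 kJ/mol

ΔH = -5690 kJ/mol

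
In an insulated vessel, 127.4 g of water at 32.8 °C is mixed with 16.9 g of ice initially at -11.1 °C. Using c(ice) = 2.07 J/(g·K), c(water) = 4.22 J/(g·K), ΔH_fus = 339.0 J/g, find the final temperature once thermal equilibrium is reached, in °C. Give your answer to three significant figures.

T_f = 18.9 °C

Heat to bring ice to 0 °C and melt it: q₁ = 16.9×2.07×11.1 + 16.9×339.0 = 6117.4 J
Heat the water can supply cooling to 0 °C: 127.4×4.22×32.8 = 17634.2 J > q₁, so all ice melts.
Energy balance: 127.4×4.22×(32.8 − T) = 6117.4 + 16.9×4.22×(T − 0)
537.628(32.8 − T) = 6117.4 + 71.318 T
17634.2 − 6117.4 = 608.946 T
T = 11516.8 / 608.946 = 18.91 °C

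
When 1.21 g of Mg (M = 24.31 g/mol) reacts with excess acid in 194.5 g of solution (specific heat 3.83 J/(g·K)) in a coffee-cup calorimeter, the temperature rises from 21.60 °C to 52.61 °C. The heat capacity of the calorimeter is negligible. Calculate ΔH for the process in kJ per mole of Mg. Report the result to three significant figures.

|ΔT| = |52.61 − 21.60| = 31.01 °C
|q_surr| = (194.5 × 3.83) × 31.01 = 744.935 × 31.01 = 23100 J
n(Mg) = 1.21 / 24.31 = 0.04977 mol
Temperature rose, so q_rxn = −|q_surr| = -23.10 kJ
ΔH = q_rxn / n = -464.1 kJ/mol

ΔH = -464 kJ/mol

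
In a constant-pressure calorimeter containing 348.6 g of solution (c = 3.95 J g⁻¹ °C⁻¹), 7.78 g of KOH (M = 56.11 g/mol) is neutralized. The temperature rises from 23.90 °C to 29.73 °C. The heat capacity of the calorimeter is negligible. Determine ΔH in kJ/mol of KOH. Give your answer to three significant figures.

|ΔT| = |29.73 − 23.90| = 5.83 °C
|q_surr| = (348.6 × 3.95) × 5.83 = 1376.97 × 5.83 = 8028 J
n(KOH) = 7.78 / 56.11 = 0.1387 mol
Temperature rose, so q_rxn = −|q_surr| = -8.028 kJ
ΔH = q_rxn / n = -57.88 kJ/mol

ΔH = -57.9 kJ/mol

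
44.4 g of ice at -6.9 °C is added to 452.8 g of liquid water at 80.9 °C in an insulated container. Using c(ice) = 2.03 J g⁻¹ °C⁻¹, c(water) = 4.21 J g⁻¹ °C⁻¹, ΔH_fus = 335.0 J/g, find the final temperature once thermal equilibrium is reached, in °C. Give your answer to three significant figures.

T_f = 66.3 °C

Heat to bring ice to 0 °C and melt it: q₁ = 44.4×2.03×6.9 + 44.4×335.0 = 15496 J
Heat the water can supply cooling to 0 °C: 452.8×4.21×80.9 = 154219 J > q₁, so all ice melts.
Energy balance: 452.8×4.21×(80.9 − T) = 15496 + 44.4×4.21×(T − 0)
1906.288(80.9 − T) = 15496 + 186.924 T
154219 − 15496 = 2093.212 T
T = 138723 / 2093.212 = 66.27 °C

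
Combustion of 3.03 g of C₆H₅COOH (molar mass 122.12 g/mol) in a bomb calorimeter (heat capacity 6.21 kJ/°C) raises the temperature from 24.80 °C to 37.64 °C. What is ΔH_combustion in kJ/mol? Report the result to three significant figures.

ΔH = -3210 kJ/mol

ΔT = 37.64 − 24.80 = 12.84 °C
q_cal = C_cal × ΔT = 6.21 × 12.84 = 79.7364 kJ
n = 3.03 / 122.12 = 0.02481 mol
q_rxn = −q_cal = -79.7364 kJ
ΔH = -79.7364 / 0.02481 = -3214 kJ/mol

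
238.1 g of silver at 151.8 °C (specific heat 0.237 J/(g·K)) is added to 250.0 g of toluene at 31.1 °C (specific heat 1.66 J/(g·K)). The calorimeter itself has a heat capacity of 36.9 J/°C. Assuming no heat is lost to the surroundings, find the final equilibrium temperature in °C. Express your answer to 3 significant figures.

T_f = 44.5 °C

Heat lost by silver = heat gained by toluene + calorimeter.
(238.1)(0.237)(151.8 − T) = [(250.0)(1.66) + 36.9](T − 31.1)
56.4297 (151.8 − T) = 451.9 (T − 31.1)
8566.0 − 56.4297 T = 451.9 T − 14054
22620.0 = 508.3297 T
T = 44.50 °C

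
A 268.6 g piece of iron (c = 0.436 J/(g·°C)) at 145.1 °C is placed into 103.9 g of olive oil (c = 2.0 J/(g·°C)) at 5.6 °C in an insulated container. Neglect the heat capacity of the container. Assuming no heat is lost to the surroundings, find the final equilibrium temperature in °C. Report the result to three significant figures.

T_f = 55.9 °C

Heat lost by iron = heat gained by olive oil.
(268.6)(0.436)(145.1 − T) = (103.9)(2.0)(T − 5.6)
117.1096 (145.1 − T) = 207.8 (T − 5.6)
16993 − 117.1096 T = 207.8 T − 1163.7
18156.7 = 324.9096 T
T = 55.88 °C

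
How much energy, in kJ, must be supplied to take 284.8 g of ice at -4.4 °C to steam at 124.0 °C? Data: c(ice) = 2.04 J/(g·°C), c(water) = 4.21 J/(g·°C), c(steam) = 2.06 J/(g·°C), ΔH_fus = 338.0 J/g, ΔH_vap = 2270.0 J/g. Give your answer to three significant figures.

q = 879 kJ

q1 (heat ice -4.4→0.0 °C): 284.8 × 2.04 × 4.4 = 2556 J
q2 (melt at 0 °C): 284.8 × 338.0 = 96262 J
q3 (heat water 0.0→100.0 °C): 284.8 × 4.21 × 100.0 = 119901 J
q4 (vaporize at 100 °C): 284.8 × 2270.0 = 646496 J
q5 (heat steam 100.0→124.0 °C): 284.8 × 2.06 × 24.0 = 14081 J
Total: 2556 + 96262 + 119901 + 646496 + 14081 = 879296 J = 879 kJ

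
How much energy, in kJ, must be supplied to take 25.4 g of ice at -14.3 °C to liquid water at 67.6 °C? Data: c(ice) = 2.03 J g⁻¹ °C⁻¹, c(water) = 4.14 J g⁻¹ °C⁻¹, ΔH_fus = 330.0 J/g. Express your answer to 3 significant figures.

q = 16.2 kJ

q1 (heat ice -14.3→0.0 °C): 25.4 × 2.03 × 14.3 = 737 J
q2 (melt at 0 °C): 25.4 × 330.0 = 8382 J
q3 (heat water 0.0→67.6 °C): 25.4 × 4.14 × 67.6 = 7109 J
Total: 737 + 8382 + 7109 = 16228 J = 16.2 kJ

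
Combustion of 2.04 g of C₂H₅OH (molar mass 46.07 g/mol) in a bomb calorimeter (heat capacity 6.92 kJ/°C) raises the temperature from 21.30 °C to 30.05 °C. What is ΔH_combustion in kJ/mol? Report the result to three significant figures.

ΔH = -1370 kJ/mol

ΔT = 30.05 − 21.30 = 8.75 °C
q_cal = C_cal × ΔT = 6.92 × 8.75 = 60.55 kJ
n = 2.04 / 46.07 = 0.04428 mol
q_rxn = −q_cal = -60.55 kJ
ΔH = -60.55 / 0.04428 = -1367 kJ/mol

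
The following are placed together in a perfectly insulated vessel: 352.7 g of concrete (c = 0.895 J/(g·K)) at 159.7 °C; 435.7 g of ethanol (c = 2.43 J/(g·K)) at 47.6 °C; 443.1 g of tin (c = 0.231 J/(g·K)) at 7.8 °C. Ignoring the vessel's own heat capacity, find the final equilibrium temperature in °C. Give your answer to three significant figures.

T_f = 68.8 °C

Σ mᵢcᵢ(T − Tᵢ) = 0  ⇒  T = Σ mᵢcᵢTᵢ / Σ mᵢcᵢ
Σ mᵢcᵢ = 352.7×0.895 + 435.7×2.43 + 443.1×0.231 = 1476.7736
Σ mᵢcᵢTᵢ = 315.6665×159.7 + 1058.751×47.6 + 102.3561×7.8 = 101610
T = 101610 / 1476.7736 = 68.81 °C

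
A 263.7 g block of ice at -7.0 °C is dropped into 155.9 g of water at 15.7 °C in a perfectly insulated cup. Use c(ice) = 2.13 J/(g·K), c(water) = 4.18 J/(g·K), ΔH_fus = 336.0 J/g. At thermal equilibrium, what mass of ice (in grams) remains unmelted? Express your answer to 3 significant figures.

Heat to warm all ice to 0 °C: 263.7×2.13×7.0 = 3931.8 J
Heat released by water cooling to 0 °C: 155.9×4.18×15.7 = 10231 J
10231 J < 3931.8 + 263.7×336.0 = 92535.0 J, so not all ice melts; final T = 0 °C.
Heat left for melting: 10231 − 3931.8 = 6299.2 J
Mass melted = 6299.2 / 336.0 = 18.75 g
Ice remaining = 263.7 − 18.75 = 244.95 g

m_ice remaining = 245 g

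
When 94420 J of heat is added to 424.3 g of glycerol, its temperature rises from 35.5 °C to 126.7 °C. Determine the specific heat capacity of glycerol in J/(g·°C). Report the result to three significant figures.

c = 2.44 J/(g·°C)

c = q / (m ΔT) = 94420 / (424.3 × 91.2)
c = 94420 / 38696.16 = 2.44 J/(g·°C)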